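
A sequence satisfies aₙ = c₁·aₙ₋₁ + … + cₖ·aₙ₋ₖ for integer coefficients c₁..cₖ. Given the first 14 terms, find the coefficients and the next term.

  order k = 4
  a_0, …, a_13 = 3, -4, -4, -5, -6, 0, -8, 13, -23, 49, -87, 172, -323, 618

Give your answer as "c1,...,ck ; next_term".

-1,2,0,-1 ; -1177

  a_4 = -1·-5 + 2·-4 + 0·-4 + -1·3 = -6
  a_5 = -1·-6 + 2·-5 + 0·-4 + -1·-4 = 0
  a_6 = -1·0 + 2·-6 + 0·-5 + -1·-4 = -8
  a_7 = -1·-8 + 2·0 + 0·-6 + -1·-5 = 13
  a_8 = -1·13 + 2·-8 + 0·0 + -1·-6 = -23
  a_9 = -1·-23 + 2·13 + 0·-8 + -1·0 = 49
  a_10 = -1·49 + 2·-23 + 0·13 + -1·-8 = -87
  a_11 = -1·-87 + 2·49 + 0·-23 + -1·13 = 172
  a_12 = -1·172 + 2·-87 + 0·49 + -1·-23 = -323
  a_13 = -1·-323 + 2·172 + 0·-87 + -1·49 = 618
  a_14 = -1·618 + 2·-323 + 0·172 + -1·-87 = -1177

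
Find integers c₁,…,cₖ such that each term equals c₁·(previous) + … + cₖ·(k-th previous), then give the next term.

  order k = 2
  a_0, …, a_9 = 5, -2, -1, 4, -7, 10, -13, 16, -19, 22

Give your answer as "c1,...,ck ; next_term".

  a_2 = -2·-2 + -1·5 = -1
  a_3 = -2·-1 + -1·-2 = 4
  a_4 = -2·4 + -1·-1 = -7
  a_5 = -2·-7 + -1·4 = 10
  a_6 = -2·10 + -1·-7 = -13
  a_7 = -2·-13 + -1·10 = 16
  a_8 = -2·16 + -1·-13 = -19
  a_9 = -2·-19 + -1·16 = 22
  a_10 = -2·22 + -1·-19 = -25

-2,-1 ; -25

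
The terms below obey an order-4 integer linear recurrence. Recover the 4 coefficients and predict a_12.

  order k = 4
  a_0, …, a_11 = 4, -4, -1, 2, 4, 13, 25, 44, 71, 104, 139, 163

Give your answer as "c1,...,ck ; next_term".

  a_4 = 2·2 + 0·-1 + -1·-4 + -1·4 = 4
  a_5 = 2·4 + 0·2 + -1·-1 + -1·-4 = 13
  a_6 = 2·13 + 0·4 + -1·2 + -1·-1 = 25
  a_7 = 2·25 + 0·13 + -1·4 + -1·2 = 44
  a_8 = 2·44 + 0·25 + -1·13 + -1·4 = 71
  a_9 = 2·71 + 0·44 + -1·25 + -1·13 = 104
  a_10 = 2·104 + 0·71 + -1·44 + -1·25 = 139
  a_11 = 2·139 + 0·104 + -1·71 + -1·44 = 163
  a_12 = 2·163 + 0·139 + -1·104 + -1·71 = 151

2,0,-1,-1 ; 151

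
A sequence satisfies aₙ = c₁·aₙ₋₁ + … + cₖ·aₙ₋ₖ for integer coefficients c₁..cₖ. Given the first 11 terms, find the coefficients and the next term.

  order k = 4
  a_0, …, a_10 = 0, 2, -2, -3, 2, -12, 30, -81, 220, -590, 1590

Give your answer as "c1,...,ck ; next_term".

  a_4 = -2·-3 + 2·-2 + 0·2 + -1·0 = 2
  a_5 = -2·2 + 2·-3 + 0·-2 + -1·2 = -12
  a_6 = -2·-12 + 2·2 + 0·-3 + -1·-2 = 30
  a_7 = -2·30 + 2·-12 + 0·2 + -1·-3 = -81
  a_8 = -2·-81 + 2·30 + 0·-12 + -1·2 = 220
  a_9 = -2·220 + 2·-81 + 0·30 + -1·-12 = -590
  a_10 = -2·-590 + 2·220 + 0·-81 + -1·30 = 1590
  a_11 = -2·1590 + 2·-590 + 0·220 + -1·-81 = -4279

-2,2,0,-1 ; -4279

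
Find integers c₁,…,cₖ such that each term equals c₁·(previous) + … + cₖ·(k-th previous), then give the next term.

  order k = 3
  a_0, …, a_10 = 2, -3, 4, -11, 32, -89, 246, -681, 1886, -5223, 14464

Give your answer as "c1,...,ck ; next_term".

-3,-1,-1 ; -40055

  a_3 = -3·4 + -1·-3 + -1·2 = -11
  a_4 = -3·-11 + -1·4 + -1·-3 = 32
  a_5 = -3·32 + -1·-11 + -1·4 = -89
  a_6 = -3·-89 + -1·32 + -1·-11 = 246
  a_7 = -3·246 + -1·-89 + -1·32 = -681
  a_8 = -3·-681 + -1·246 + -1·-89 = 1886
  a_9 = -3·1886 + -1·-681 + -1·246 = -5223
  a_10 = -3·-5223 + -1·1886 + -1·-681 = 14464
  a_11 = -3·14464 + -1·-5223 + -1·1886 = -40055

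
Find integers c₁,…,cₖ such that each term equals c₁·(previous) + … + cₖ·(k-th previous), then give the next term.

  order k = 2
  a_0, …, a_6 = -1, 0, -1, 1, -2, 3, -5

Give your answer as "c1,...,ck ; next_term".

-1,1 ; 8

  a_2 = -1·0 + 1·-1 = -1
  a_3 = -1·-1 + 1·0 = 1
  a_4 = -1·1 + 1·-1 = -2
  a_5 = -1·-2 + 1·1 = 3
  a_6 = -1·3 + 1·-2 = -5
  a_7 = -1·-5 + 1·3 = 8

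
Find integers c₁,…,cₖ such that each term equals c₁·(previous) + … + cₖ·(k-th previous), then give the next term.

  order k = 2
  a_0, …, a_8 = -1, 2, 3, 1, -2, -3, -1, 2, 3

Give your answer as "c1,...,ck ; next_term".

1,-1 ; 1

  a_2 = 1·2 + -1·-1 = 3
  a_3 = 1·3 + -1·2 = 1
  a_4 = 1·1 + -1·3 = -2
  a_5 = 1·-2 + -1·1 = -3
  a_6 = 1·-3 + -1·-2 = -1
  a_7 = 1·-1 + -1·-3 = 2
  a_8 = 1·2 + -1·-1 = 3
  a_9 = 1·3 + -1·2 = 1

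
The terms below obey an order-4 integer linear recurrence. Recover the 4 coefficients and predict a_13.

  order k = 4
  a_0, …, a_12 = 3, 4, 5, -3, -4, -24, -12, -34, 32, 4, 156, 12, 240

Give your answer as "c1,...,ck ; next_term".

  a_4 = 0·-3 + 2·5 + -2·4 + -2·3 = -4
  a_5 = 0·-4 + 2·-3 + -2·5 + -2·4 = -24
  a_6 = 0·-24 + 2·-4 + -2·-3 + -2·5 = -12
  a_7 = 0·-12 + 2·-24 + -2·-4 + -2·-3 = -34
  a_8 = 0·-34 + 2·-12 + -2·-24 + -2·-4 = 32
  a_9 = 0·32 + 2·-34 + -2·-12 + -2·-24 = 4
  a_10 = 0·4 + 2·32 + -2·-34 + -2·-12 = 156
  a_11 = 0·156 + 2·4 + -2·32 + -2·-34 = 12
  a_12 = 0·12 + 2·156 + -2·4 + -2·32 = 240
  a_13 = 0·240 + 2·12 + -2·156 + -2·4 = -296

0,2,-2,-2 ; -296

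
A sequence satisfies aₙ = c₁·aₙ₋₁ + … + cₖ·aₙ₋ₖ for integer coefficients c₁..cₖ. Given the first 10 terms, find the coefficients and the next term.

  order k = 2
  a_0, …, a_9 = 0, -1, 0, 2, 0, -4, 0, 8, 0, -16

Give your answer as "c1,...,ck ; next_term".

0,-2 ; 0

  a_2 = 0·-1 + -2·0 = 0
  a_3 = 0·0 + -2·-1 = 2
  a_4 = 0·2 + -2·0 = 0
  a_5 = 0·0 + -2·2 = -4
  a_6 = 0·-4 + -2·0 = 0
  a_7 = 0·0 + -2·-4 = 8
  a_8 = 0·8 + -2·0 = 0
  a_9 = 0·0 + -2·8 = -16
  a_10 = 0·-16 + -2·0 = 0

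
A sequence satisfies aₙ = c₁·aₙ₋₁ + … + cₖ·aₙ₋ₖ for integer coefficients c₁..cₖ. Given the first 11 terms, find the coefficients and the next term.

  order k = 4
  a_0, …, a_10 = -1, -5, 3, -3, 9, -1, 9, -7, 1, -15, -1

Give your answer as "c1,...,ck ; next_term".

  a_4 = 0·-3 + 1·3 + -1·-5 + -1·-1 = 9
  a_5 = 0·9 + 1·-3 + -1·3 + -1·-5 = -1
  a_6 = 0·-1 + 1·9 + -1·-3 + -1·3 = 9
  a_7 = 0·9 + 1·-1 + -1·9 + -1·-3 = -7
  a_8 = 0·-7 + 1·9 + -1·-1 + -1·9 = 1
  a_9 = 0·1 + 1·-7 + -1·9 + -1·-1 = -15
  a_10 = 0·-15 + 1·1 + -1·-7 + -1·9 = -1
  a_11 = 0·-1 + 1·-15 + -1·1 + -1·-7 = -9

0,1,-1,-1 ; -9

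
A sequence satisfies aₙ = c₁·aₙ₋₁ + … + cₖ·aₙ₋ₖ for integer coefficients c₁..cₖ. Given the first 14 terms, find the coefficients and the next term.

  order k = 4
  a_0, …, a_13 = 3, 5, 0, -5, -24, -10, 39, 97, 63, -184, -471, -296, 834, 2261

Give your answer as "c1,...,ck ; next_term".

0,-1,-3,-3 ; 1467

  a_4 = 0·-5 + -1·0 + -3·5 + -3·3 = -24
  a_5 = 0·-24 + -1·-5 + -3·0 + -3·5 = -10
  a_6 = 0·-10 + -1·-24 + -3·-5 + -3·0 = 39
  a_7 = 0·39 + -1·-10 + -3·-24 + -3·-5 = 97
  a_8 = 0·97 + -1·39 + -3·-10 + -3·-24 = 63
  a_9 = 0·63 + -1·97 + -3·39 + -3·-10 = -184
  a_10 = 0·-184 + -1·63 + -3·97 + -3·39 = -471
  a_11 = 0·-471 + -1·-184 + -3·63 + -3·97 = -296
  a_12 = 0·-296 + -1·-471 + -3·-184 + -3·63 = 834
  a_13 = 0·834 + -1·-296 + -3·-471 + -3·-184 = 2261
  a_14 = 0·2261 + -1·834 + -3·-296 + -3·-471 = 1467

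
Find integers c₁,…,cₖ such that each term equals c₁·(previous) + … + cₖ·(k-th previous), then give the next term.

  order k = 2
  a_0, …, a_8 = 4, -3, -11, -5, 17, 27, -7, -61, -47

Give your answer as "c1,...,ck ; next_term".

  a_2 = 1·-3 + -2·4 = -11
  a_3 = 1·-11 + -2·-3 = -5
  a_4 = 1·-5 + -2·-11 = 17
  a_5 = 1·17 + -2·-5 = 27
  a_6 = 1·27 + -2·17 = -7
  a_7 = 1·-7 + -2·27 = -61
  a_8 = 1·-61 + -2·-7 = -47
  a_9 = 1·-47 + -2·-61 = 75

1,-2 ; 75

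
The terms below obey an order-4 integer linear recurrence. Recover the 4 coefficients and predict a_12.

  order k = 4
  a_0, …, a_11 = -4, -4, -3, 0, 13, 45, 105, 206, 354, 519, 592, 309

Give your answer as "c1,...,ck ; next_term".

3,-3,2,-3 ; -873

  a_4 = 3·0 + -3·-3 + 2·-4 + -3·-4 = 13
  a_5 = 3·13 + -3·0 + 2·-3 + -3·-4 = 45
  a_6 = 3·45 + -3·13 + 2·0 + -3·-3 = 105
  a_7 = 3·105 + -3·45 + 2·13 + -3·0 = 206
  a_8 = 3·206 + -3·105 + 2·45 + -3·13 = 354
  a_9 = 3·354 + -3·206 + 2·105 + -3·45 = 519
  a_10 = 3·519 + -3·354 + 2·206 + -3·105 = 592
  a_11 = 3·592 + -3·519 + 2·354 + -3·206 = 309
  a_12 = 3·309 + -3·592 + 2·519 + -3·354 = -873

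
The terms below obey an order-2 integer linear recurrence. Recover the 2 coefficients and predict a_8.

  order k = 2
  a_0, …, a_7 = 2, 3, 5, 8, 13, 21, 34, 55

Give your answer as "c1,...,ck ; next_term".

1,1 ; 89

  a_2 = 1·3 + 1·2 = 5
  a_3 = 1·5 + 1·3 = 8
  a_4 = 1·8 + 1·5 = 13
  a_5 = 1·13 + 1·8 = 21
  a_6 = 1·21 + 1·13 = 34
  a_7 = 1·34 + 1·21 = 55
  a_8 = 1·55 + 1·34 = 89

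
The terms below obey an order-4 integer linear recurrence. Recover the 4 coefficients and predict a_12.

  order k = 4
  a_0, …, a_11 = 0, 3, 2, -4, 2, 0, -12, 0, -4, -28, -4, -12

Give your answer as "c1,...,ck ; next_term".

1,0,2,-2 ; -60

  a_4 = 1·-4 + 0·2 + 2·3 + -2·0 = 2
  a_5 = 1·2 + 0·-4 + 2·2 + -2·3 = 0
  a_6 = 1·0 + 0·2 + 2·-4 + -2·2 = -12
  a_7 = 1·-12 + 0·0 + 2·2 + -2·-4 = 0
  a_8 = 1·0 + 0·-12 + 2·0 + -2·2 = -4
  a_9 = 1·-4 + 0·0 + 2·-12 + -2·0 = -28
  a_10 = 1·-28 + 0·-4 + 2·0 + -2·-12 = -4
  a_11 = 1·-4 + 0·-28 + 2·-4 + -2·0 = -12
  a_12 = 1·-12 + 0·-4 + 2·-28 + -2·-4 = -60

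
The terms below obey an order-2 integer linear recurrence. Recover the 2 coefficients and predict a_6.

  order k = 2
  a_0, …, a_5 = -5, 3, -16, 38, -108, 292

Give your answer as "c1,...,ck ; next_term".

  a_2 = -2·3 + 2·-5 = -16
  a_3 = -2·-16 + 2·3 = 38
  a_4 = -2·38 + 2·-16 = -108
  a_5 = -2·-108 + 2·38 = 292
  a_6 = -2·292 + 2·-108 = -800

-2,2 ; -800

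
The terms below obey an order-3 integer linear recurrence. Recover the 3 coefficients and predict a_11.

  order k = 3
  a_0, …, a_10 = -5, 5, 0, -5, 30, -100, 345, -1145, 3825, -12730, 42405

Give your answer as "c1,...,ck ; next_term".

  a_3 = -3·0 + 2·5 + 3·-5 = -5
  a_4 = -3·-5 + 2·0 + 3·5 = 30
  a_5 = -3·30 + 2·-5 + 3·0 = -100
  a_6 = -3·-100 + 2·30 + 3·-5 = 345
  a_7 = -3·345 + 2·-100 + 3·30 = -1145
  a_8 = -3·-1145 + 2·345 + 3·-100 = 3825
  a_9 = -3·3825 + 2·-1145 + 3·345 = -12730
  a_10 = -3·-12730 + 2·3825 + 3·-1145 = 42405
  a_11 = -3·42405 + 2·-12730 + 3·3825 = -141200

-3,2,3 ; -141200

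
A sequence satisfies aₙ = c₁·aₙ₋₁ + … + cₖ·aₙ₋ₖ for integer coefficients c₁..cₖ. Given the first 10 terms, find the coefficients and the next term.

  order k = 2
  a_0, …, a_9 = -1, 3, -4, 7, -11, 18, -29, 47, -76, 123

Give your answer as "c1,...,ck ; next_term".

  a_2 = -1·3 + 1·-1 = -4
  a_3 = -1·-4 + 1·3 = 7
  a_4 = -1·7 + 1·-4 = -11
  a_5 = -1·-11 + 1·7 = 18
  a_6 = -1·18 + 1·-11 = -29
  a_7 = -1·-29 + 1·18 = 47
  a_8 = -1·47 + 1·-29 = -76
  a_9 = -1·-76 + 1·47 = 123
  a_10 = -1·123 + 1·-76 = -199

-1,1 ; -199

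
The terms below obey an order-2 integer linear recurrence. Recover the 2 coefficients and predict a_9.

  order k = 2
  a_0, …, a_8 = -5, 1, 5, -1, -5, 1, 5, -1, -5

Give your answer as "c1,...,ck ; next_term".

0,-1 ; 1

  a_2 = 0·1 + -1·-5 = 5
  a_3 = 0·5 + -1·1 = -1
  a_4 = 0·-1 + -1·5 = -5
  a_5 = 0·-5 + -1·-1 = 1
  a_6 = 0·1 + -1·-5 = 5
  a_7 = 0·5 + -1·1 = -1
  a_8 = 0·-1 + -1·5 = -5
  a_9 = 0·-5 + -1·-1 = 1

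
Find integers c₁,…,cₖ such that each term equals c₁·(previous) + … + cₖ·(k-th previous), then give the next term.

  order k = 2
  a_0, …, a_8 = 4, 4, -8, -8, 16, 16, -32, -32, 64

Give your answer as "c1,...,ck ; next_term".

0,-2 ; 64

  a_2 = 0·4 + -2·4 = -8
  a_3 = 0·-8 + -2·4 = -8
  a_4 = 0·-8 + -2·-8 = 16
  a_5 = 0·16 + -2·-8 = 16
  a_6 = 0·16 + -2·16 = -32
  a_7 = 0·-32 + -2·16 = -32
  a_8 = 0·-32 + -2·-32 = 64
  a_9 = 0·64 + -2·-32 = 64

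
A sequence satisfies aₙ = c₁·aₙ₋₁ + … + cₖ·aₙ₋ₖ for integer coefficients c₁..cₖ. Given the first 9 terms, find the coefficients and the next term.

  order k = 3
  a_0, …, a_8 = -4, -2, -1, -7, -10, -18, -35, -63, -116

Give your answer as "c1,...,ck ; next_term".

1,1,1 ; -214

  a_3 = 1·-1 + 1·-2 + 1·-4 = -7
  a_4 = 1·-7 + 1·-1 + 1·-2 = -10
  a_5 = 1·-10 + 1·-7 + 1·-1 = -18
  a_6 = 1·-18 + 1·-10 + 1·-7 = -35
  a_7 = 1·-35 + 1·-18 + 1·-10 = -63
  a_8 = 1·-63 + 1·-35 + 1·-18 = -116
  a_9 = 1·-116 + 1·-63 + 1·-35 = -214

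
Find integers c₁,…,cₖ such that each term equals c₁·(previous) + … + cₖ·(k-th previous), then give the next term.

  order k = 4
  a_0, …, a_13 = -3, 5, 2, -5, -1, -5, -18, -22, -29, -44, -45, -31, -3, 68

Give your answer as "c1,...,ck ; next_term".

  a_4 = 2·-5 + -1·2 + 1·5 + -2·-3 = -1
  a_5 = 2·-1 + -1·-5 + 1·2 + -2·5 = -5
  a_6 = 2·-5 + -1·-1 + 1·-5 + -2·2 = -18
  a_7 = 2·-18 + -1·-5 + 1·-1 + -2·-5 = -22
  a_8 = 2·-22 + -1·-18 + 1·-5 + -2·-1 = -29
  a_9 = 2·-29 + -1·-22 + 1·-18 + -2·-5 = -44
  a_10 = 2·-44 + -1·-29 + 1·-22 + -2·-18 = -45
  a_11 = 2·-45 + -1·-44 + 1·-29 + -2·-22 = -31
  a_12 = 2·-31 + -1·-45 + 1·-44 + -2·-29 = -3
  a_13 = 2·-3 + -1·-31 + 1·-45 + -2·-44 = 68
  a_14 = 2·68 + -1·-3 + 1·-31 + -2·-45 = 198

2,-1,1,-2 ; 198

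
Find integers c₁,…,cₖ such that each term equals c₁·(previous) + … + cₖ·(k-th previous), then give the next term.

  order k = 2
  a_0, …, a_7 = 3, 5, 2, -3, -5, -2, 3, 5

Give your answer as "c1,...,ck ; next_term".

  a_2 = 1·5 + -1·3 = 2
  a_3 = 1·2 + -1·5 = -3
  a_4 = 1·-3 + -1·2 = -5
  a_5 = 1·-5 + -1·-3 = -2
  a_6 = 1·-2 + -1·-5 = 3
  a_7 = 1·3 + -1·-2 = 5
  a_8 = 1·5 + -1·3 = 2

1,-1 ; 2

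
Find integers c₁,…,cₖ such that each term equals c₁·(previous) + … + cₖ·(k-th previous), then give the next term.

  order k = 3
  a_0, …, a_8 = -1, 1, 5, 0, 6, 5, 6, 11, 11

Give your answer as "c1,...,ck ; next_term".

  a_3 = 0·5 + 1·1 + 1·-1 = 0
  a_4 = 0·0 + 1·5 + 1·1 = 6
  a_5 = 0·6 + 1·0 + 1·5 = 5
  a_6 = 0·5 + 1·6 + 1·0 = 6
  a_7 = 0·6 + 1·5 + 1·6 = 11
  a_8 = 0·11 + 1·6 + 1·5 = 11
  a_9 = 0·11 + 1·11 + 1·6 = 17

0,1,1 ; 17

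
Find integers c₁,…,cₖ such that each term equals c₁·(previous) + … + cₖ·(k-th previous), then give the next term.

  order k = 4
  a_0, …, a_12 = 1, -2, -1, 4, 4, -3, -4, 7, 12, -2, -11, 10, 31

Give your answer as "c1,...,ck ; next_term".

  a_4 = 1·4 + -1·-1 + 1·-2 + 1·1 = 4
  a_5 = 1·4 + -1·4 + 1·-1 + 1·-2 = -3
  a_6 = 1·-3 + -1·4 + 1·4 + 1·-1 = -4
  a_7 = 1·-4 + -1·-3 + 1·4 + 1·4 = 7
  a_8 = 1·7 + -1·-4 + 1·-3 + 1·4 = 12
  a_9 = 1·12 + -1·7 + 1·-4 + 1·-3 = -2
  a_10 = 1·-2 + -1·12 + 1·7 + 1·-4 = -11
  a_11 = 1·-11 + -1·-2 + 1·12 + 1·7 = 10
  a_12 = 1·10 + -1·-11 + 1·-2 + 1·12 = 31
  a_13 = 1·31 + -1·10 + 1·-11 + 1·-2 = 8

1,-1,1,1 ; 8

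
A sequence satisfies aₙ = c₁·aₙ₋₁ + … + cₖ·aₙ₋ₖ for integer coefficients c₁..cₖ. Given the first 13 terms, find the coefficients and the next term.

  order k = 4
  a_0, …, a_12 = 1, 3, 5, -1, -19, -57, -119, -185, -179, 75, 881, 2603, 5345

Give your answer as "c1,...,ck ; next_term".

  a_4 = 3·-1 + -3·5 + 0·3 + -1·1 = -19
  a_5 = 3·-19 + -3·-1 + 0·5 + -1·3 = -57
  a_6 = 3·-57 + -3·-19 + 0·-1 + -1·5 = -119
  a_7 = 3·-119 + -3·-57 + 0·-19 + -1·-1 = -185
  a_8 = 3·-185 + -3·-119 + 0·-57 + -1·-19 = -179
  a_9 = 3·-179 + -3·-185 + 0·-119 + -1·-57 = 75
  a_10 = 3·75 + -3·-179 + 0·-185 + -1·-119 = 881
  a_11 = 3·881 + -3·75 + 0·-179 + -1·-185 = 2603
  a_12 = 3·2603 + -3·881 + 0·75 + -1·-179 = 5345
  a_13 = 3·5345 + -3·2603 + 0·881 + -1·75 = 8151

3,-3,0,-1 ; 8151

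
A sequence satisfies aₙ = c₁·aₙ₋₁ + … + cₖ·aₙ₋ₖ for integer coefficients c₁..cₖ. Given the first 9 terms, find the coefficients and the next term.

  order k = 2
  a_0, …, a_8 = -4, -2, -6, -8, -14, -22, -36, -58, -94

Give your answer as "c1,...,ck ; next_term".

  a_2 = 1·-2 + 1·-4 = -6
  a_3 = 1·-6 + 1·-2 = -8
  a_4 = 1·-8 + 1·-6 = -14
  a_5 = 1·-14 + 1·-8 = -22
  a_6 = 1·-22 + 1·-14 = -36
  a_7 = 1·-36 + 1·-22 = -58
  a_8 = 1·-58 + 1·-36 = -94
  a_9 = 1·-94 + 1·-58 = -152

1,1 ; -152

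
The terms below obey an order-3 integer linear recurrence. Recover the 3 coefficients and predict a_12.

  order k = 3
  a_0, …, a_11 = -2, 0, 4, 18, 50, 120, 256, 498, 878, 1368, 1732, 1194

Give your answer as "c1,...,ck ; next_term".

  a_3 = 3·4 + -1·0 + -3·-2 = 18
  a_4 = 3·18 + -1·4 + -3·0 = 50
  a_5 = 3·50 + -1·18 + -3·4 = 120
  a_6 = 3·120 + -1·50 + -3·18 = 256
  a_7 = 3·256 + -1·120 + -3·50 = 498
  a_8 = 3·498 + -1·256 + -3·120 = 878
  a_9 = 3·878 + -1·498 + -3·256 = 1368
  a_10 = 3·1368 + -1·878 + -3·498 = 1732
  a_11 = 3·1732 + -1·1368 + -3·878 = 1194
  a_12 = 3·1194 + -1·1732 + -3·1368 = -2254

3,-1,-3 ; -2254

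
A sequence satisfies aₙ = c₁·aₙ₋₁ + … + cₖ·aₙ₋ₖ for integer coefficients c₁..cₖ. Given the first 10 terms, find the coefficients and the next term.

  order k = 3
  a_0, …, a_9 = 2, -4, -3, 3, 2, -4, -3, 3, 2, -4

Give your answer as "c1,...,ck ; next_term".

  a_3 = 1·-3 + -1·-4 + 1·2 = 3
  a_4 = 1·3 + -1·-3 + 1·-4 = 2
  a_5 = 1·2 + -1·3 + 1·-3 = -4
  a_6 = 1·-4 + -1·2 + 1·3 = -3
  a_7 = 1·-3 + -1·-4 + 1·2 = 3
  a_8 = 1·3 + -1·-3 + 1·-4 = 2
  a_9 = 1·2 + -1·3 + 1·-3 = -4
  a_10 = 1·-4 + -1·2 + 1·3 = -3

1,-1,1 ; -3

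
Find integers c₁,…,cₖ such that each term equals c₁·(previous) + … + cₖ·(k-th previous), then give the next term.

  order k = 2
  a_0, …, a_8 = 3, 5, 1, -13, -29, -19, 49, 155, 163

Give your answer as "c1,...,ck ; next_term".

  a_2 = 2·5 + -3·3 = 1
  a_3 = 2·1 + -3·5 = -13
  a_4 = 2·-13 + -3·1 = -29
  a_5 = 2·-29 + -3·-13 = -19
  a_6 = 2·-19 + -3·-29 = 49
  a_7 = 2·49 + -3·-19 = 155
  a_8 = 2·155 + -3·49 = 163
  a_9 = 2·163 + -3·155 = -139

2,-3 ; -139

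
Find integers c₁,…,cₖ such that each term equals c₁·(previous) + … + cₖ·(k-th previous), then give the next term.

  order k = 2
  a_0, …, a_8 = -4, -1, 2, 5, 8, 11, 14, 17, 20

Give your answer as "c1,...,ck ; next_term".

  a_2 = 2·-1 + -1·-4 = 2
  a_3 = 2·2 + -1·-1 = 5
  a_4 = 2·5 + -1·2 = 8
  a_5 = 2·8 + -1·5 = 11
  a_6 = 2·11 + -1·8 = 14
  a_7 = 2·14 + -1·11 = 17
  a_8 = 2·17 + -1·14 = 20
  a_9 = 2·20 + -1·17 = 23

2,-1 ; 23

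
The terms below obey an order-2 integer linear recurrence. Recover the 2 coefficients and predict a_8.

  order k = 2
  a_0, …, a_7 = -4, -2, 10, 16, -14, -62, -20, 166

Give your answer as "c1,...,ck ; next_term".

  a_2 = 1·-2 + -3·-4 = 10
  a_3 = 1·10 + -3·-2 = 16
  a_4 = 1·16 + -3·10 = -14
  a_5 = 1·-14 + -3·16 = -62
  a_6 = 1·-62 + -3·-14 = -20
  a_7 = 1·-20 + -3·-62 = 166
  a_8 = 1·166 + -3·-20 = 226

1,-3 ; 226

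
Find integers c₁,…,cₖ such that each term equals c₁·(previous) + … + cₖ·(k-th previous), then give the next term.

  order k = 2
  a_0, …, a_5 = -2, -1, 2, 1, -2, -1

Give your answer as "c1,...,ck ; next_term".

0,-1 ; 2

  a_2 = 0·-1 + -1·-2 = 2
  a_3 = 0·2 + -1·-1 = 1
  a_4 = 0·1 + -1·2 = -2
  a_5 = 0·-2 + -1·1 = -1
  a_6 = 0·-1 + -1·-2 = 2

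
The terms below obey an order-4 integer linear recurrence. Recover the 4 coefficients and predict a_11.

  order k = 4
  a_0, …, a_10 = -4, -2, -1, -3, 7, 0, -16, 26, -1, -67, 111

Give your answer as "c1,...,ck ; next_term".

-1,-2,1,-1 ; -4

  a_4 = -1·-3 + -2·-1 + 1·-2 + -1·-4 = 7
  a_5 = -1·7 + -2·-3 + 1·-1 + -1·-2 = 0
  a_6 = -1·0 + -2·7 + 1·-3 + -1·-1 = -16
  a_7 = -1·-16 + -2·0 + 1·7 + -1·-3 = 26
  a_8 = -1·26 + -2·-16 + 1·0 + -1·7 = -1
  a_9 = -1·-1 + -2·26 + 1·-16 + -1·0 = -67
  a_10 = -1·-67 + -2·-1 + 1·26 + -1·-16 = 111
  a_11 = -1·111 + -2·-67 + 1·-1 + -1·26 = -4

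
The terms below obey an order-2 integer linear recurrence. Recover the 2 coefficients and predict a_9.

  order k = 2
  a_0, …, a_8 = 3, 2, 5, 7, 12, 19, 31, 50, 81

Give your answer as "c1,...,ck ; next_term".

1,1 ; 131

  a_2 = 1·2 + 1·3 = 5
  a_3 = 1·5 + 1·2 = 7
  a_4 = 1·7 + 1·5 = 12
  a_5 = 1·12 + 1·7 = 19
  a_6 = 1·19 + 1·12 = 31
  a_7 = 1·31 + 1·19 = 50
  a_8 = 1·50 + 1·31 = 81
  a_9 = 1·81 + 1·50 = 131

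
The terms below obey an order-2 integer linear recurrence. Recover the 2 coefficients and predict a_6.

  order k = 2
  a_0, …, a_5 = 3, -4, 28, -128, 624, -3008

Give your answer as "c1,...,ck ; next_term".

-4,4 ; 14528

  a_2 = -4·-4 + 4·3 = 28
  a_3 = -4·28 + 4·-4 = -128
  a_4 = -4·-128 + 4·28 = 624
  a_5 = -4·624 + 4·-128 = -3008
  a_6 = -4·-3008 + 4·624 = 14528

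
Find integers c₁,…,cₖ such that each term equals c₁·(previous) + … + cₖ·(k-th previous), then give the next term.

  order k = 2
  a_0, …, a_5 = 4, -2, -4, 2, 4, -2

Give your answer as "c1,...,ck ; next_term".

  a_2 = 0·-2 + -1·4 = -4
  a_3 = 0·-4 + -1·-2 = 2
  a_4 = 0·2 + -1·-4 = 4
  a_5 = 0·4 + -1·2 = -2
  a_6 = 0·-2 + -1·4 = -4

0,-1 ; -4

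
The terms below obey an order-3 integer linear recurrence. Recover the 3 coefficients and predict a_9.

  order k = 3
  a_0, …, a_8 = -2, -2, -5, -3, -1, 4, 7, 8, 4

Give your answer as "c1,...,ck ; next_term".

1,0,-1 ; -3

  a_3 = 1·-5 + 0·-2 + -1·-2 = -3
  a_4 = 1·-3 + 0·-5 + -1·-2 = -1
  a_5 = 1·-1 + 0·-3 + -1·-5 = 4
  a_6 = 1·4 + 0·-1 + -1·-3 = 7
  a_7 = 1·7 + 0·4 + -1·-1 = 8
  a_8 = 1·8 + 0·7 + -1·4 = 4
  a_9 = 1·4 + 0·8 + -1·7 = -3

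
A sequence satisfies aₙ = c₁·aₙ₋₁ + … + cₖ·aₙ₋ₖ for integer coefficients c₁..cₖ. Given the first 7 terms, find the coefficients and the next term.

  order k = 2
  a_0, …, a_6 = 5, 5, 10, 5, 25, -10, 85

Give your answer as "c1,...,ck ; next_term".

  a_2 = -1·5 + 3·5 = 10
  a_3 = -1·10 + 3·5 = 5
  a_4 = -1·5 + 3·10 = 25
  a_5 = -1·25 + 3·5 = -10
  a_6 = -1·-10 + 3·25 = 85
  a_7 = -1·85 + 3·-10 = -115

-1,3 ; -115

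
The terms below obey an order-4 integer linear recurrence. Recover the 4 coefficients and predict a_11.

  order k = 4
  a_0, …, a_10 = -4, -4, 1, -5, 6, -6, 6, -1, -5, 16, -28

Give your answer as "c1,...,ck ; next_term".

-1,1,1,-1 ; 40

  a_4 = -1·-5 + 1·1 + 1·-4 + -1·-4 = 6
  a_5 = -1·6 + 1·-5 + 1·1 + -1·-4 = -6
  a_6 = -1·-6 + 1·6 + 1·-5 + -1·1 = 6
  a_7 = -1·6 + 1·-6 + 1·6 + -1·-5 = -1
  a_8 = -1·-1 + 1·6 + 1·-6 + -1·6 = -5
  a_9 = -1·-5 + 1·-1 + 1·6 + -1·-6 = 16
  a_10 = -1·16 + 1·-5 + 1·-1 + -1·6 = -28
  a_11 = -1·-28 + 1·16 + 1·-5 + -1·-1 = 40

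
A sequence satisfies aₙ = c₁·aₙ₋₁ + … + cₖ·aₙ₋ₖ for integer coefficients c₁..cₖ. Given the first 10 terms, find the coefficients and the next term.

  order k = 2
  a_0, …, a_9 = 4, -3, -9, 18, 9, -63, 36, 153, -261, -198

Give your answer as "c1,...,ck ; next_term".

  a_2 = -1·-3 + -3·4 = -9
  a_3 = -1·-9 + -3·-3 = 18
  a_4 = -1·18 + -3·-9 = 9
  a_5 = -1·9 + -3·18 = -63
  a_6 = -1·-63 + -3·9 = 36
  a_7 = -1·36 + -3·-63 = 153
  a_8 = -1·153 + -3·36 = -261
  a_9 = -1·-261 + -3·153 = -198
  a_10 = -1·-198 + -3·-261 = 981

-1,-3 ; 981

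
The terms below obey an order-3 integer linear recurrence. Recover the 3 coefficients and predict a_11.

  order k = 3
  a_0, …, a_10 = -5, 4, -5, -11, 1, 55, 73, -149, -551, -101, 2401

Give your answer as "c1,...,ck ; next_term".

1,-4,-2 ; 3907

  a_3 = 1·-5 + -4·4 + -2·-5 = -11
  a_4 = 1·-11 + -4·-5 + -2·4 = 1
  a_5 = 1·1 + -4·-11 + -2·-5 = 55
  a_6 = 1·55 + -4·1 + -2·-11 = 73
  a_7 = 1·73 + -4·55 + -2·1 = -149
  a_8 = 1·-149 + -4·73 + -2·55 = -551
  a_9 = 1·-551 + -4·-149 + -2·73 = -101
  a_10 = 1·-101 + -4·-551 + -2·-149 = 2401
  a_11 = 1·2401 + -4·-101 + -2·-551 = 3907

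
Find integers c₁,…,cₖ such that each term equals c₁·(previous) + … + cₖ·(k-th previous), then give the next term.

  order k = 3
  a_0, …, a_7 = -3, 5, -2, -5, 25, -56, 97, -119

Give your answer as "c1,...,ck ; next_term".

-2,0,3 ; 70

  a_3 = -2·-2 + 0·5 + 3·-3 = -5
  a_4 = -2·-5 + 0·-2 + 3·5 = 25
  a_5 = -2·25 + 0·-5 + 3·-2 = -56
  a_6 = -2·-56 + 0·25 + 3·-5 = 97
  a_7 = -2·97 + 0·-56 + 3·25 = -119
  a_8 = -2·-119 + 0·97 + 3·-56 = 70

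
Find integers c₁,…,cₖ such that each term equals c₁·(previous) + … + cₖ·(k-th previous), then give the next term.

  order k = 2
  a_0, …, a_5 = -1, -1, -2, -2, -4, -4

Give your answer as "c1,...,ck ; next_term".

  a_2 = 0·-1 + 2·-1 = -2
  a_3 = 0·-2 + 2·-1 = -2
  a_4 = 0·-2 + 2·-2 = -4
  a_5 = 0·-4 + 2·-2 = -4
  a_6 = 0·-4 + 2·-4 = -8

0,2 ; -8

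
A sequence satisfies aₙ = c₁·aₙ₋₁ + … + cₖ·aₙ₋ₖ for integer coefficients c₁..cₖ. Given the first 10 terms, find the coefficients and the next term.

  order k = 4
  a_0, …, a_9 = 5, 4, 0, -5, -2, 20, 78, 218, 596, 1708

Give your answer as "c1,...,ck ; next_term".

  a_4 = 4·-5 + -4·0 + 2·4 + 2·5 = -2
  a_5 = 4·-2 + -4·-5 + 2·0 + 2·4 = 20
  a_6 = 4·20 + -4·-2 + 2·-5 + 2·0 = 78
  a_7 = 4·78 + -4·20 + 2·-2 + 2·-5 = 218
  a_8 = 4·218 + -4·78 + 2·20 + 2·-2 = 596
  a_9 = 4·596 + -4·218 + 2·78 + 2·20 = 1708
  a_10 = 4·1708 + -4·596 + 2·218 + 2·78 = 5040

4,-4,2,2 ; 5040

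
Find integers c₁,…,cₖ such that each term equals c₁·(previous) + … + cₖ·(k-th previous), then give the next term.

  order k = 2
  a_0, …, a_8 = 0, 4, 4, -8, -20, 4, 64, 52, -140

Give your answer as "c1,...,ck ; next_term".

1,-3 ; -296

  a_2 = 1·4 + -3·0 = 4
  a_3 = 1·4 + -3·4 = -8
  a_4 = 1·-8 + -3·4 = -20
  a_5 = 1·-20 + -3·-8 = 4
  a_6 = 1·4 + -3·-20 = 64
  a_7 = 1·64 + -3·4 = 52
  a_8 = 1·52 + -3·64 = -140
  a_9 = 1·-140 + -3·52 = -296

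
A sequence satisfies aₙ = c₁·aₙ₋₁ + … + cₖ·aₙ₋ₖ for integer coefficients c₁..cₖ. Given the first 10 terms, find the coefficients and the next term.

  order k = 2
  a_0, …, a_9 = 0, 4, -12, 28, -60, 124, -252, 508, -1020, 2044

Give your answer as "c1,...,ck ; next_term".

-3,-2 ; -4092

  a_2 = -3·4 + -2·0 = -12
  a_3 = -3·-12 + -2·4 = 28
  a_4 = -3·28 + -2·-12 = -60
  a_5 = -3·-60 + -2·28 = 124
  a_6 = -3·124 + -2·-60 = -252
  a_7 = -3·-252 + -2·124 = 508
  a_8 = -3·508 + -2·-252 = -1020
  a_9 = -3·-1020 + -2·508 = 2044
  a_10 = -3·2044 + -2·-1020 = -4092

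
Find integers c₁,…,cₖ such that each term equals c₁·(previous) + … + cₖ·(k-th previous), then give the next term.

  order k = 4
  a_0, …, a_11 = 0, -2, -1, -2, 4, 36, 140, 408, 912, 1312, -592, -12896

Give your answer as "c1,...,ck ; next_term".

4,-4,-4,-4 ; -58112

  a_4 = 4·-2 + -4·-1 + -4·-2 + -4·0 = 4
  a_5 = 4·4 + -4·-2 + -4·-1 + -4·-2 = 36
  a_6 = 4·36 + -4·4 + -4·-2 + -4·-1 = 140
  a_7 = 4·140 + -4·36 + -4·4 + -4·-2 = 408
  a_8 = 4·408 + -4·140 + -4·36 + -4·4 = 912
  a_9 = 4·912 + -4·408 + -4·140 + -4·36 = 1312
  a_10 = 4·1312 + -4·912 + -4·408 + -4·140 = -592
  a_11 = 4·-592 + -4·1312 + -4·912 + -4·408 = -12896
  a_12 = 4·-12896 + -4·-592 + -4·1312 + -4·912 = -58112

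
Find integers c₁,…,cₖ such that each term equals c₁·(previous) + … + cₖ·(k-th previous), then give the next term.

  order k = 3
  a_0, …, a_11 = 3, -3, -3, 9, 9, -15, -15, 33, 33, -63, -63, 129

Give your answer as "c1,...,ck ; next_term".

  a_3 = 1·-3 + -2·-3 + 2·3 = 9
  a_4 = 1·9 + -2·-3 + 2·-3 = 9
  a_5 = 1·9 + -2·9 + 2·-3 = -15
  a_6 = 1·-15 + -2·9 + 2·9 = -15
  a_7 = 1·-15 + -2·-15 + 2·9 = 33
  a_8 = 1·33 + -2·-15 + 2·-15 = 33
  a_9 = 1·33 + -2·33 + 2·-15 = -63
  a_10 = 1·-63 + -2·33 + 2·33 = -63
  a_11 = 1·-63 + -2·-63 + 2·33 = 129
  a_12 = 1·129 + -2·-63 + 2·-63 = 129

1,-2,2 ; 129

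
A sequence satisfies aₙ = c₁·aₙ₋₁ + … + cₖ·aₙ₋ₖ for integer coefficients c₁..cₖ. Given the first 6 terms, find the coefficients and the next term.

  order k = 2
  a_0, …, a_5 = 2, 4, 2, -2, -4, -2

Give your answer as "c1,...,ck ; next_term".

1,-1 ; 2

  a_2 = 1·4 + -1·2 = 2
  a_3 = 1·2 + -1·4 = -2
  a_4 = 1·-2 + -1·2 = -4
  a_5 = 1·-4 + -1·-2 = -2
  a_6 = 1·-2 + -1·-4 = 2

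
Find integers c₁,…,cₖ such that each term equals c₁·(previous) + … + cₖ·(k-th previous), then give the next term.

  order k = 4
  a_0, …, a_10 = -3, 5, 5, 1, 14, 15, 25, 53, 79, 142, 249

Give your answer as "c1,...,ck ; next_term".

  a_4 = 1·1 + 1·5 + 1·5 + -1·-3 = 14
  a_5 = 1·14 + 1·1 + 1·5 + -1·5 = 15
  a_6 = 1·15 + 1·14 + 1·1 + -1·5 = 25
  a_7 = 1·25 + 1·15 + 1·14 + -1·1 = 53
  a_8 = 1·53 + 1·25 + 1·15 + -1·14 = 79
  a_9 = 1·79 + 1·53 + 1·25 + -1·15 = 142
  a_10 = 1·142 + 1·79 + 1·53 + -1·25 = 249
  a_11 = 1·249 + 1·142 + 1·79 + -1·53 = 417

1,1,1,-1 ; 417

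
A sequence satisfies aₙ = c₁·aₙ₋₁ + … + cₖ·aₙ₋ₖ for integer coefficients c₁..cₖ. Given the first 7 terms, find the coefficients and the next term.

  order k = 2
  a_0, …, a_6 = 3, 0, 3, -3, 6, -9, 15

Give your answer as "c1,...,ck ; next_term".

-1,1 ; -24

  a_2 = -1·0 + 1·3 = 3
  a_3 = -1·3 + 1·0 = -3
  a_4 = -1·-3 + 1·3 = 6
  a_5 = -1·6 + 1·-3 = -9
  a_6 = -1·-9 + 1·6 = 15
  a_7 = -1·15 + 1·-9 = -24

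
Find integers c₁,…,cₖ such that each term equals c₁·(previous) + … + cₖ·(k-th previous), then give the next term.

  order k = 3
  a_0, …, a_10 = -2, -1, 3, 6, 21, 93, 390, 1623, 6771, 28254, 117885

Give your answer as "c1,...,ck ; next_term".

4,0,3 ; 491853

  a_3 = 4·3 + 0·-1 + 3·-2 = 6
  a_4 = 4·6 + 0·3 + 3·-1 = 21
  a_5 = 4·21 + 0·6 + 3·3 = 93
  a_6 = 4·93 + 0·21 + 3·6 = 390
  a_7 = 4·390 + 0·93 + 3·21 = 1623
  a_8 = 4·1623 + 0·390 + 3·93 = 6771
  a_9 = 4·6771 + 0·1623 + 3·390 = 28254
  a_10 = 4·28254 + 0·6771 + 3·1623 = 117885
  a_11 = 4·117885 + 0·28254 + 3·6771 = 491853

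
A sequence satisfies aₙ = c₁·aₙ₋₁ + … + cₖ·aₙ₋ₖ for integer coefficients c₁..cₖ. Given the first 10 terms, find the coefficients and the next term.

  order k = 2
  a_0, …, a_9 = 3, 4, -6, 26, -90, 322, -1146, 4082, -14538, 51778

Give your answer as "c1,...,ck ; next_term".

  a_2 = -3·4 + 2·3 = -6
  a_3 = -3·-6 + 2·4 = 26
  a_4 = -3·26 + 2·-6 = -90
  a_5 = -3·-90 + 2·26 = 322
  a_6 = -3·322 + 2·-90 = -1146
  a_7 = -3·-1146 + 2·322 = 4082
  a_8 = -3·4082 + 2·-1146 = -14538
  a_9 = -3·-14538 + 2·4082 = 51778
  a_10 = -3·51778 + 2·-14538 = -184410

-3,2 ; -184410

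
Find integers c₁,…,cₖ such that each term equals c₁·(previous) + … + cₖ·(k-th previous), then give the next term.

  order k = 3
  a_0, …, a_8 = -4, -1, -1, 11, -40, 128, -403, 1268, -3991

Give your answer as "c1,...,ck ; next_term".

-4,-3,-1 ; 12563

  a_3 = -4·-1 + -3·-1 + -1·-4 = 11
  a_4 = -4·11 + -3·-1 + -1·-1 = -40
  a_5 = -4·-40 + -3·11 + -1·-1 = 128
  a_6 = -4·128 + -3·-40 + -1·11 = -403
  a_7 = -4·-403 + -3·128 + -1·-40 = 1268
  a_8 = -4·1268 + -3·-403 + -1·128 = -3991
  a_9 = -4·-3991 + -3·1268 + -1·-403 = 12563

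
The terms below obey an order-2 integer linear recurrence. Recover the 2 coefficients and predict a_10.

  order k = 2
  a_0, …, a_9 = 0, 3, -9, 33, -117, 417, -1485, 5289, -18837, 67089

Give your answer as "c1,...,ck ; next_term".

  a_2 = -3·3 + 2·0 = -9
  a_3 = -3·-9 + 2·3 = 33
  a_4 = -3·33 + 2·-9 = -117
  a_5 = -3·-117 + 2·33 = 417
  a_6 = -3·417 + 2·-117 = -1485
  a_7 = -3·-1485 + 2·417 = 5289
  a_8 = -3·5289 + 2·-1485 = -18837
  a_9 = -3·-18837 + 2·5289 = 67089
  a_10 = -3·67089 + 2·-18837 = -238941

-3,2 ; -238941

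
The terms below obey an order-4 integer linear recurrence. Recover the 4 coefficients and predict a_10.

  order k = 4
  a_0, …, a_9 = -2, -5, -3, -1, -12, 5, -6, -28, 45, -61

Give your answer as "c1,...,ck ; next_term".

  a_4 = 0·-1 + 1·-3 + 3·-5 + -3·-2 = -12
  a_5 = 0·-12 + 1·-1 + 3·-3 + -3·-5 = 5
  a_6 = 0·5 + 1·-12 + 3·-1 + -3·-3 = -6
  a_7 = 0·-6 + 1·5 + 3·-12 + -3·-1 = -28
  a_8 = 0·-28 + 1·-6 + 3·5 + -3·-12 = 45
  a_9 = 0·45 + 1·-28 + 3·-6 + -3·5 = -61
  a_10 = 0·-61 + 1·45 + 3·-28 + -3·-6 = -21

0,1,3,-3 ; -21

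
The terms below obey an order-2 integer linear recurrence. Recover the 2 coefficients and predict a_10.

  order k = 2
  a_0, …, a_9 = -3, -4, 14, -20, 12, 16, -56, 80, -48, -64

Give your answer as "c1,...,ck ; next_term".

  a_2 = -2·-4 + -2·-3 = 14
  a_3 = -2·14 + -2·-4 = -20
  a_4 = -2·-20 + -2·14 = 12
  a_5 = -2·12 + -2·-20 = 16
  a_6 = -2·16 + -2·12 = -56
  a_7 = -2·-56 + -2·16 = 80
  a_8 = -2·80 + -2·-56 = -48
  a_9 = -2·-48 + -2·80 = -64
  a_10 = -2·-64 + -2·-48 = 224

-2,-2 ; 224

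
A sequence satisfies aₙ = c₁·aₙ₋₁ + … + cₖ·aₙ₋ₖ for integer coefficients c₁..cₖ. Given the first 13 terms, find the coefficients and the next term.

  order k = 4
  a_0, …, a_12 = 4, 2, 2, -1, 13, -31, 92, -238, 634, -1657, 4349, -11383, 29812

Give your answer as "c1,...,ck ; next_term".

-3,0,3,1 ; -78046

  a_4 = -3·-1 + 0·2 + 3·2 + 1·4 = 13
  a_5 = -3·13 + 0·-1 + 3·2 + 1·2 = -31
  a_6 = -3·-31 + 0·13 + 3·-1 + 1·2 = 92
  a_7 = -3·92 + 0·-31 + 3·13 + 1·-1 = -238
  a_8 = -3·-238 + 0·92 + 3·-31 + 1·13 = 634
  a_9 = -3·634 + 0·-238 + 3·92 + 1·-31 = -1657
  a_10 = -3·-1657 + 0·634 + 3·-238 + 1·92 = 4349
  a_11 = -3·4349 + 0·-1657 + 3·634 + 1·-238 = -11383
  a_12 = -3·-11383 + 0·4349 + 3·-1657 + 1·634 = 29812
  a_13 = -3·29812 + 0·-11383 + 3·4349 + 1·-1657 = -78046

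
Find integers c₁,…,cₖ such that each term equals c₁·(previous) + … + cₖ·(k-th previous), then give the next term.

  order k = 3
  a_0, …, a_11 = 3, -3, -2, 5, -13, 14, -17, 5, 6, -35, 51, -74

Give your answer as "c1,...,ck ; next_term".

  a_3 = -1·-2 + 1·-3 + 2·3 = 5
  a_4 = -1·5 + 1·-2 + 2·-3 = -13
  a_5 = -1·-13 + 1·5 + 2·-2 = 14
  a_6 = -1·14 + 1·-13 + 2·5 = -17
  a_7 = -1·-17 + 1·14 + 2·-13 = 5
  a_8 = -1·5 + 1·-17 + 2·14 = 6
  a_9 = -1·6 + 1·5 + 2·-17 = -35
  a_10 = -1·-35 + 1·6 + 2·5 = 51
  a_11 = -1·51 + 1·-35 + 2·6 = -74
  a_12 = -1·-74 + 1·51 + 2·-35 = 55

-1,1,2 ; 55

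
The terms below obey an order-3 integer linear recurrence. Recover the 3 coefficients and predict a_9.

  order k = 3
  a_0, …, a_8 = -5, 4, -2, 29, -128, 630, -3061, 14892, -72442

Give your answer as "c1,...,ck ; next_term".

  a_3 = -4·-2 + 4·4 + -1·-5 = 29
  a_4 = -4·29 + 4·-2 + -1·4 = -128
  a_5 = -4·-128 + 4·29 + -1·-2 = 630
  a_6 = -4·630 + 4·-128 + -1·29 = -3061
  a_7 = -4·-3061 + 4·630 + -1·-128 = 14892
  a_8 = -4·14892 + 4·-3061 + -1·630 = -72442
  a_9 = -4·-72442 + 4·14892 + -1·-3061 = 352397

-4,4,-1 ; 352397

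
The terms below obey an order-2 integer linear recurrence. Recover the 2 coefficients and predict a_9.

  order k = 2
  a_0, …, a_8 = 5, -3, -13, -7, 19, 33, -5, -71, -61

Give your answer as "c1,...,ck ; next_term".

  a_2 = 1·-3 + -2·5 = -13
  a_3 = 1·-13 + -2·-3 = -7
  a_4 = 1·-7 + -2·-13 = 19
  a_5 = 1·19 + -2·-7 = 33
  a_6 = 1·33 + -2·19 = -5
  a_7 = 1·-5 + -2·33 = -71
  a_8 = 1·-71 + -2·-5 = -61
  a_9 = 1·-61 + -2·-71 = 81

1,-2 ; 81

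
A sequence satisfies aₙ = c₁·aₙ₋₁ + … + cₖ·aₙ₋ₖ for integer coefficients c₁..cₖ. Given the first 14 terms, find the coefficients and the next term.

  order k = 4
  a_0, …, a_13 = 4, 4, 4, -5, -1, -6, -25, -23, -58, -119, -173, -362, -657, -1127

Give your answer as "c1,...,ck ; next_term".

1,1,2,-2 ; -2162

  a_4 = 1·-5 + 1·4 + 2·4 + -2·4 = -1
  a_5 = 1·-1 + 1·-5 + 2·4 + -2·4 = -6
  a_6 = 1·-6 + 1·-1 + 2·-5 + -2·4 = -25
  a_7 = 1·-25 + 1·-6 + 2·-1 + -2·-5 = -23
  a_8 = 1·-23 + 1·-25 + 2·-6 + -2·-1 = -58
  a_9 = 1·-58 + 1·-23 + 2·-25 + -2·-6 = -119
  a_10 = 1·-119 + 1·-58 + 2·-23 + -2·-25 = -173
  a_11 = 1·-173 + 1·-119 + 2·-58 + -2·-23 = -362
  a_12 = 1·-362 + 1·-173 + 2·-119 + -2·-58 = -657
  a_13 = 1·-657 + 1·-362 + 2·-173 + -2·-119 = -1127
  a_14 = 1·-1127 + 1·-657 + 2·-362 + -2·-173 = -2162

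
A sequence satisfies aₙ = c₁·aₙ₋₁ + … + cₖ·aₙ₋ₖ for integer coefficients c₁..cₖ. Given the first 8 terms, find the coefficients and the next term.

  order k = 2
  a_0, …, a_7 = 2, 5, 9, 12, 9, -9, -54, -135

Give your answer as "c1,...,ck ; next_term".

3,-3 ; -243

  a_2 = 3·5 + -3·2 = 9
  a_3 = 3·9 + -3·5 = 12
  a_4 = 3·12 + -3·9 = 9
  a_5 = 3·9 + -3·12 = -9
  a_6 = 3·-9 + -3·9 = -54
  a_7 = 3·-54 + -3·-9 = -135
  a_8 = 3·-135 + -3·-54 = -243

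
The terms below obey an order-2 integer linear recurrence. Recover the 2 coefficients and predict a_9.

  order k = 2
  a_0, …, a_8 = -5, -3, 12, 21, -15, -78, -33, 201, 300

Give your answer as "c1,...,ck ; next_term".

1,-3 ; -303

  a_2 = 1·-3 + -3·-5 = 12
  a_3 = 1·12 + -3·-3 = 21
  a_4 = 1·21 + -3·12 = -15
  a_5 = 1·-15 + -3·21 = -78
  a_6 = 1·-78 + -3·-15 = -33
  a_7 = 1·-33 + -3·-78 = 201
  a_8 = 1·201 + -3·-33 = 300
  a_9 = 1·300 + -3·201 = -303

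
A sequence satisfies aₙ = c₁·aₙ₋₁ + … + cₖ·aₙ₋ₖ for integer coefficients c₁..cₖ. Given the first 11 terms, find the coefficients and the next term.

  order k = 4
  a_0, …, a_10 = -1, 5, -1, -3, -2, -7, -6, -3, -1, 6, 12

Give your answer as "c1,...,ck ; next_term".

  a_4 = 1·-3 + 0·-1 + 0·5 + -1·-1 = -2
  a_5 = 1·-2 + 0·-3 + 0·-1 + -1·5 = -7
  a_6 = 1·-7 + 0·-2 + 0·-3 + -1·-1 = -6
  a_7 = 1·-6 + 0·-7 + 0·-2 + -1·-3 = -3
  a_8 = 1·-3 + 0·-6 + 0·-7 + -1·-2 = -1
  a_9 = 1·-1 + 0·-3 + 0·-6 + -1·-7 = 6
  a_10 = 1·6 + 0·-1 + 0·-3 + -1·-6 = 12
  a_11 = 1·12 + 0·6 + 0·-1 + -1·-3 = 15

1,0,0,-1 ; 15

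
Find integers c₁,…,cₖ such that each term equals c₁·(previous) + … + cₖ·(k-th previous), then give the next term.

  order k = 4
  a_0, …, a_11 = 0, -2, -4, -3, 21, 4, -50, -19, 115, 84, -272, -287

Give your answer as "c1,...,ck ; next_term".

  a_4 = -1·-3 + -3·-4 + -3·-2 + -2·0 = 21
  a_5 = -1·21 + -3·-3 + -3·-4 + -2·-2 = 4
  a_6 = -1·4 + -3·21 + -3·-3 + -2·-4 = -50
  a_7 = -1·-50 + -3·4 + -3·21 + -2·-3 = -19
  a_8 = -1·-19 + -3·-50 + -3·4 + -2·21 = 115
  a_9 = -1·115 + -3·-19 + -3·-50 + -2·4 = 84
  a_10 = -1·84 + -3·115 + -3·-19 + -2·-50 = -272
  a_11 = -1·-272 + -3·84 + -3·115 + -2·-19 = -287
  a_12 = -1·-287 + -3·-272 + -3·84 + -2·115 = 621

-1,-3,-3,-2 ; 621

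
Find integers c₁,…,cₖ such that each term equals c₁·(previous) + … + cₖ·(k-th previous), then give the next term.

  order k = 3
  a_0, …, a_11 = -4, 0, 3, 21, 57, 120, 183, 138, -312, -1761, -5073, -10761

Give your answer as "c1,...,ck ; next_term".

3,-2,-3 ; -16854

  a_3 = 3·3 + -2·0 + -3·-4 = 21
  a_4 = 3·21 + -2·3 + -3·0 = 57
  a_5 = 3·57 + -2·21 + -3·3 = 120
  a_6 = 3·120 + -2·57 + -3·21 = 183
  a_7 = 3·183 + -2·120 + -3·57 = 138
  a_8 = 3·138 + -2·183 + -3·120 = -312
  a_9 = 3·-312 + -2·138 + -3·183 = -1761
  a_10 = 3·-1761 + -2·-312 + -3·138 = -5073
  a_11 = 3·-5073 + -2·-1761 + -3·-312 = -10761
  a_12 = 3·-10761 + -2·-5073 + -3·-1761 = -16854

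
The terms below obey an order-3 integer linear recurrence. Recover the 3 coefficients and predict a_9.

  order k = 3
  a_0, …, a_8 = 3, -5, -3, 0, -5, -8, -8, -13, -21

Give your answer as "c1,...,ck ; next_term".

  a_3 = 1·-3 + 0·-5 + 1·3 = 0
  a_4 = 1·0 + 0·-3 + 1·-5 = -5
  a_5 = 1·-5 + 0·0 + 1·-3 = -8
  a_6 = 1·-8 + 0·-5 + 1·0 = -8
  a_7 = 1·-8 + 0·-8 + 1·-5 = -13
  a_8 = 1·-13 + 0·-8 + 1·-8 = -21
  a_9 = 1·-21 + 0·-13 + 1·-8 = -29

1,0,1 ; -29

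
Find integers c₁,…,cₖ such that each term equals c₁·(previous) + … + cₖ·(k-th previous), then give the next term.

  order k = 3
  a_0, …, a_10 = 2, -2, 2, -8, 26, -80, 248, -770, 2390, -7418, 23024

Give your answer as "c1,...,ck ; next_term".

-3,0,-1 ; -71462

  a_3 = -3·2 + 0·-2 + -1·2 = -8
  a_4 = -3·-8 + 0·2 + -1·-2 = 26
  a_5 = -3·26 + 0·-8 + -1·2 = -80
  a_6 = -3·-80 + 0·26 + -1·-8 = 248
  a_7 = -3·248 + 0·-80 + -1·26 = -770
  a_8 = -3·-770 + 0·248 + -1·-80 = 2390
  a_9 = -3·2390 + 0·-770 + -1·248 = -7418
  a_10 = -3·-7418 + 0·2390 + -1·-770 = 23024
  a_11 = -3·23024 + 0·-7418 + -1·2390 = -71462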